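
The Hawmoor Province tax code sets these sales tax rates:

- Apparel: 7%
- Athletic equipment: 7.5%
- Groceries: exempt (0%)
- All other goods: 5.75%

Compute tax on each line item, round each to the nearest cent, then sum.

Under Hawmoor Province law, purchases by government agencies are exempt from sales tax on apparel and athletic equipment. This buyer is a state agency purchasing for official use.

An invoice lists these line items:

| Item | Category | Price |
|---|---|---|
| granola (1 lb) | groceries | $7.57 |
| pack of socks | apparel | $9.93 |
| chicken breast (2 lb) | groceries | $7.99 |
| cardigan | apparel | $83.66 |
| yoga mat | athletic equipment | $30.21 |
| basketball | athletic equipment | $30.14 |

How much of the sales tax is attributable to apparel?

Pack of socks $9.93: apparel, buyer-exempt → 0% → $0.00
Cardigan $83.66: apparel, buyer-exempt → 0% → $0.00
Tax on apparel = $0.00 + $0.00 = $0.00

$0.00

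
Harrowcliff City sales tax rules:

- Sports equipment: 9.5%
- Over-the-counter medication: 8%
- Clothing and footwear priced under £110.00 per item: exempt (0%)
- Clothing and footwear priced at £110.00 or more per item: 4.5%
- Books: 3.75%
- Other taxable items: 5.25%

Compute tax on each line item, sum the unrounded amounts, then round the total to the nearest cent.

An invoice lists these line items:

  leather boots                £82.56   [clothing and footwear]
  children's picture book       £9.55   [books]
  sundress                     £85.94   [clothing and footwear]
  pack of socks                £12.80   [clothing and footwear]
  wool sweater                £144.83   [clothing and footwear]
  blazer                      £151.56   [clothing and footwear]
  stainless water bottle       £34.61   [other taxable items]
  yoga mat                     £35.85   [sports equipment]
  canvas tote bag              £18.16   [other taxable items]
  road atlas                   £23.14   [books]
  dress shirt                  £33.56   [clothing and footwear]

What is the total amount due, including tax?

Leather boots £82.56: clothing and footwear, under £110.00 → 0% → £0.00
Children's picture book £9.55: books → 3.75% → £0.358125
Sundress £85.94: clothing and footwear, under £110.00 → 0% → £0.00
Pack of socks £12.80: clothing and footwear, under £110.00 → 0% → £0.00
Wool sweater £144.83: clothing and footwear, £110.00 or more → 4.5% → £6.51735
Blazer £151.56: clothing and footwear, £110.00 or more → 4.5% → £6.8202
Stainless water bottle £34.61: other taxable items → 5.25% → £1.817025
Yoga mat £35.85: sports equipment → 9.5% → £3.40575
Canvas tote bag £18.16: other taxable items → 5.25% → £0.9534
Road atlas £23.14: books → 3.75% → £0.86775
Dress shirt £33.56: clothing and footwear, under £110.00 → 0% → £0.00
Subtotal = £632.56; unrounded tax = £20.7396 → £20.74; total due = £653.30

£653.30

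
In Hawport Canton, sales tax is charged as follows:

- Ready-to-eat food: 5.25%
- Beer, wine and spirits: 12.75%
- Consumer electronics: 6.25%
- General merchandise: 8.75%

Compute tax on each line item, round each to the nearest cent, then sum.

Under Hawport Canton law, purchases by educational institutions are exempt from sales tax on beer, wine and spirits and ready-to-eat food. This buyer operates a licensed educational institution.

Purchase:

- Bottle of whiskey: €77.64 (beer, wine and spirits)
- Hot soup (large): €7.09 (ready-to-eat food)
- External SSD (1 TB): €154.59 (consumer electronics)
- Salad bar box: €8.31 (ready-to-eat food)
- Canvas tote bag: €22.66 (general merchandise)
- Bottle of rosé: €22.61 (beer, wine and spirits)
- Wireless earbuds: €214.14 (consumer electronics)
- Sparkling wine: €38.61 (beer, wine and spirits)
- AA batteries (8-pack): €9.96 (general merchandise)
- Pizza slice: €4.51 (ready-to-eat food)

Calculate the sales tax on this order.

€25.89

Bottle of whiskey €77.64: beer, wine and spirits, buyer-exempt → 0% → €0.00
Hot soup (large) €7.09: ready-to-eat food, buyer-exempt → 0% → €0.00
External SSD (1 TB) €154.59: consumer electronics → 6.25% → €9.66
Salad bar box €8.31: ready-to-eat food, buyer-exempt → 0% → €0.00
Canvas tote bag €22.66: general merchandise → 8.75% → €1.98
Bottle of rosé €22.61: beer, wine and spirits, buyer-exempt → 0% → €0.00
Wireless earbuds €214.14: consumer electronics → 6.25% → €13.38
Sparkling wine €38.61: beer, wine and spirits, buyer-exempt → 0% → €0.00
AA batteries (8-pack) €9.96: general merchandise → 8.75% → €0.87
Pizza slice €4.51: ready-to-eat food, buyer-exempt → 0% → €0.00
Total tax = €9.66 + €1.98 + €13.38 + €0.87 = €25.89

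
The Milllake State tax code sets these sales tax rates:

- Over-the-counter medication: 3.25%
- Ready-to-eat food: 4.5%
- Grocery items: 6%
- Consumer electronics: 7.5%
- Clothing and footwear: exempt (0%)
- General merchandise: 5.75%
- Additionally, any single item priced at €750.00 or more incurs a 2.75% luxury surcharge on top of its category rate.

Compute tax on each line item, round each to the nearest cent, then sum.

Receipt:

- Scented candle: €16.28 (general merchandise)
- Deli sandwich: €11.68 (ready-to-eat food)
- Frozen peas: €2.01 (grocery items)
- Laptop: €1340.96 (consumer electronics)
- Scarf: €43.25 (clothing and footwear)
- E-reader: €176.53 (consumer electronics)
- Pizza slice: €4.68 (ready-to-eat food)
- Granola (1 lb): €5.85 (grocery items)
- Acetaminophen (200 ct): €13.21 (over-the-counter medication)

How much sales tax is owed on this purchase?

Scented candle €16.28: general merchandise → 5.75% → €0.94
Deli sandwich €11.68: ready-to-eat food → 4.5% → €0.53
Frozen peas €2.01: grocery items → 6% → €0.12
Laptop €1340.96: consumer electronics → 7.5% + 2.75% surcharge = 10.25% → €137.45
Scarf €43.25: clothing and footwear → 0% → €0.00
E-reader €176.53: consumer electronics → 7.5% → €13.24
Pizza slice €4.68: ready-to-eat food → 4.5% → €0.21
Granola (1 lb) €5.85: grocery items → 6% → €0.35
Acetaminophen (200 ct) €13.21: over-the-counter medication → 3.25% → €0.43
Total tax = €0.94 + €0.53 + €0.12 + €137.45 + €13.24 + €0.21 + €0.35 + €0.43 = €153.27

€153.27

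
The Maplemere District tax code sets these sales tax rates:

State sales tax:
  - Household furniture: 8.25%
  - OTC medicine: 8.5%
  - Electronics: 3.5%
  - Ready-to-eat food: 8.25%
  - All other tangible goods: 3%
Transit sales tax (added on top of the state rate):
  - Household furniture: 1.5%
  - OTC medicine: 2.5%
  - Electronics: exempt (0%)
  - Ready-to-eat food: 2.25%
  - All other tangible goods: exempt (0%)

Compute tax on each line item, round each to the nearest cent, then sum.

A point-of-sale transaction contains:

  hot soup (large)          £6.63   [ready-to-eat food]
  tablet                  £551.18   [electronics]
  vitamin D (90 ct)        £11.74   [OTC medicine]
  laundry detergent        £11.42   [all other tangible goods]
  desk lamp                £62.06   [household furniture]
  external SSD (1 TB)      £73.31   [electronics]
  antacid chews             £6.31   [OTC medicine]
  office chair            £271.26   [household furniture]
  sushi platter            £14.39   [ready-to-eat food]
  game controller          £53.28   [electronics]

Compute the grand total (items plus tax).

£1122.33

Hot soup (large) £6.63: ready-to-eat food → 8.25% + 2.25% transit = 10.5% → £0.70
Tablet £551.18: electronics → 3.5% + 0% transit = 3.5% → £19.29
Vitamin D (90 ct) £11.74: OTC medicine → 8.5% + 2.5% transit = 11% → £1.29
Laundry detergent £11.42: all other tangible goods → 3% + 0% transit = 3% → £0.34
Desk lamp £62.06: household furniture → 8.25% + 1.5% transit = 9.75% → £6.05
External SSD (1 TB) £73.31: electronics → 3.5% + 0% transit = 3.5% → £2.57
Antacid chews £6.31: OTC medicine → 8.5% + 2.5% transit = 11% → £0.69
Office chair £271.26: household furniture → 8.25% + 1.5% transit = 9.75% → £26.45
Sushi platter £14.39: ready-to-eat food → 8.25% + 2.25% transit = 10.5% → £1.51
Game controller £53.28: electronics → 3.5% + 0% transit = 3.5% → £1.86
Subtotal = £1061.58; tax = £60.75; total due = £1122.33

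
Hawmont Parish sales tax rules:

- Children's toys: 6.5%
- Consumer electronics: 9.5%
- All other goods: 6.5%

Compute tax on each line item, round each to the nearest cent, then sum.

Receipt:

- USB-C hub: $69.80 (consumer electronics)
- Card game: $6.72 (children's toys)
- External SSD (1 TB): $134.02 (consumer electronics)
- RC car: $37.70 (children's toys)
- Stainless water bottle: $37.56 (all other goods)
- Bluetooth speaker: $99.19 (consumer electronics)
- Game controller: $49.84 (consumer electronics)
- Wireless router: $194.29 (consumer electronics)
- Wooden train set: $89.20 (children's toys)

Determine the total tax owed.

$63.10

USB-C hub $69.80: consumer electronics → 9.5% → $6.63
Card game $6.72: children's toys → 6.5% → $0.44
External SSD (1 TB) $134.02: consumer electronics → 9.5% → $12.73
RC car $37.70: children's toys → 6.5% → $2.45
Stainless water bottle $37.56: all other goods → 6.5% → $2.44
Bluetooth speaker $99.19: consumer electronics → 9.5% → $9.42
Game controller $49.84: consumer electronics → 9.5% → $4.73
Wireless router $194.29: consumer electronics → 9.5% → $18.46
Wooden train set $89.20: children's toys → 6.5% → $5.80
Total tax = $6.63 + $0.44 + $12.73 + $2.45 + $2.44 + $9.42 + $4.73 + $18.46 + $5.80 = $63.10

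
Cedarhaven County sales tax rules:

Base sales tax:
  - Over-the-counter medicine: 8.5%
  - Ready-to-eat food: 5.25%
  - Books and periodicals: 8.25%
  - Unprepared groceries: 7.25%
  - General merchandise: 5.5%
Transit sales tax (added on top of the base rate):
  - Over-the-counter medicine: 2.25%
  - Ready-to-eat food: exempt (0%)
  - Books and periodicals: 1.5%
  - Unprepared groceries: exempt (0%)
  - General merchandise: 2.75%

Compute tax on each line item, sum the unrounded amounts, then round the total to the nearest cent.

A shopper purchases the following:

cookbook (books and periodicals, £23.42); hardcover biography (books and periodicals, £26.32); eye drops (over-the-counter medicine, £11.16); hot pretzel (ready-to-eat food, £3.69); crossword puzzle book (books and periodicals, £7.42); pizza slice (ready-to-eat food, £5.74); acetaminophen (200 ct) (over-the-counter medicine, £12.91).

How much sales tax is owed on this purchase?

Cookbook £23.42: books and periodicals → 8.25% + 1.5% transit = 9.75% → £2.28345
Hardcover biography £26.32: books and periodicals → 8.25% + 1.5% transit = 9.75% → £2.5662
Eye drops £11.16: over-the-counter medicine → 8.5% + 2.25% transit = 10.75% → £1.1997
Hot pretzel £3.69: ready-to-eat food → 5.25% + 0% transit = 5.25% → £0.193725
Crossword puzzle book £7.42: books and periodicals → 8.25% + 1.5% transit = 9.75% → £0.72345
Pizza slice £5.74: ready-to-eat food → 5.25% + 0% transit = 5.25% → £0.30135
Acetaminophen (200 ct) £12.91: over-the-counter medicine → 8.5% + 2.25% transit = 10.75% → £1.387825
Unrounded tax sum = £8.6557 → £8.66

£8.66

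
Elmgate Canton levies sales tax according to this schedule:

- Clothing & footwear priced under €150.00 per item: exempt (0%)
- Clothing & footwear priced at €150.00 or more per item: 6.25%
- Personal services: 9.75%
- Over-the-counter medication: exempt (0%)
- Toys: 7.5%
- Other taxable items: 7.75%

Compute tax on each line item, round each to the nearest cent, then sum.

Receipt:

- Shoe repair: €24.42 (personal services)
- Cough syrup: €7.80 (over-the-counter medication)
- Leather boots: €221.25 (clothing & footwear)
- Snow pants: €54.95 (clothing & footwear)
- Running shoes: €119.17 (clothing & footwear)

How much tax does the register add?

€16.21

Shoe repair €24.42: personal services → 9.75% → €2.38
Cough syrup €7.80: over-the-counter medication → 0% → €0.00
Leather boots €221.25: clothing & footwear, €150.00 or more → 6.25% → €13.83
Snow pants €54.95: clothing & footwear, under €150.00 → 0% → €0.00
Running shoes €119.17: clothing & footwear, under €150.00 → 0% → €0.00
Total tax = €2.38 + €13.83 = €16.21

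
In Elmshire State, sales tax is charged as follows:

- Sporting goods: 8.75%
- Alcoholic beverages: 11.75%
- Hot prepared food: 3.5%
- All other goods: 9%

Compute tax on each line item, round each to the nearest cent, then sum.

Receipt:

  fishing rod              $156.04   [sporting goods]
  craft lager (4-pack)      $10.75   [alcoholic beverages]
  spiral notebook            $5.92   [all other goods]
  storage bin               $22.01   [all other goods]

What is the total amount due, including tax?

$212.14

Fishing rod $156.04: sporting goods → 8.75% → $13.65
Craft lager (4-pack) $10.75: alcoholic beverages → 11.75% → $1.26
Spiral notebook $5.92: all other goods → 9% → $0.53
Storage bin $22.01: all other goods → 9% → $1.98
Subtotal = $194.72; tax = $17.42; total due = $212.14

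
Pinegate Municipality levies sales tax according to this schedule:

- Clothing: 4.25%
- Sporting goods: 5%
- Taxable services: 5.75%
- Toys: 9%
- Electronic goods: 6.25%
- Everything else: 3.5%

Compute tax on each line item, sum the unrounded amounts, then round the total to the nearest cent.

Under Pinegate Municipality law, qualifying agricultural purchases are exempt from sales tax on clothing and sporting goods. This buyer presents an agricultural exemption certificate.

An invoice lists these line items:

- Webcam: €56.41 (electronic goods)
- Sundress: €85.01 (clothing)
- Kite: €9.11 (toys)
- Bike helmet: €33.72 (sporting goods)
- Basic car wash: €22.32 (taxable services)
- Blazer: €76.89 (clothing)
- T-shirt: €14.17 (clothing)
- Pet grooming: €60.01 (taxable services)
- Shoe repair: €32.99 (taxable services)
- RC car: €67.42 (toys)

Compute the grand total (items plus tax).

€475.09

Webcam €56.41: electronic goods → 6.25% → €3.525625
Sundress €85.01: clothing, buyer-exempt → 0% → €0.00
Kite €9.11: toys → 9% → €0.8199
Bike helmet €33.72: sporting goods, buyer-exempt → 0% → €0.00
Basic car wash €22.32: taxable services → 5.75% → €1.2834
Blazer €76.89: clothing, buyer-exempt → 0% → €0.00
T-shirt €14.17: clothing, buyer-exempt → 0% → €0.00
Pet grooming €60.01: taxable services → 5.75% → €3.450575
Shoe repair €32.99: taxable services → 5.75% → €1.896925
RC car €67.42: toys → 9% → €6.0678
Subtotal = €458.05; unrounded tax = €17.044225 → €17.04; total due = €475.09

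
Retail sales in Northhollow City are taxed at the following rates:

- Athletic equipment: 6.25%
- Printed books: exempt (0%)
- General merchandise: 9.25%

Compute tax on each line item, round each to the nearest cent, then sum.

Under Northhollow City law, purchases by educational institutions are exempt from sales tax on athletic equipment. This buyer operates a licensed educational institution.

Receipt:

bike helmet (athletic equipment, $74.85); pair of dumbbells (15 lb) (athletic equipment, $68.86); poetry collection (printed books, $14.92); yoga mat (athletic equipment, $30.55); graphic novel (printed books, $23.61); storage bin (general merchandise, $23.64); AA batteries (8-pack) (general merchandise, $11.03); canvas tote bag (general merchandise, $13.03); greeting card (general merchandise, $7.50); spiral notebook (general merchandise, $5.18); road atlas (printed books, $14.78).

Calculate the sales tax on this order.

$5.59

Bike helmet $74.85: athletic equipment, buyer-exempt → 0% → $0.00
Pair of dumbbells (15 lb) $68.86: athletic equipment, buyer-exempt → 0% → $0.00
Poetry collection $14.92: printed books → 0% → $0.00
Yoga mat $30.55: athletic equipment, buyer-exempt → 0% → $0.00
Graphic novel $23.61: printed books → 0% → $0.00
Storage bin $23.64: general merchandise → 9.25% → $2.19
AA batteries (8-pack) $11.03: general merchandise → 9.25% → $1.02
Canvas tote bag $13.03: general merchandise → 9.25% → $1.21
Greeting card $7.50: general merchandise → 9.25% → $0.69
Spiral notebook $5.18: general merchandise → 9.25% → $0.48
Road atlas $14.78: printed books → 0% → $0.00
Total tax = $2.19 + $1.02 + $1.21 + $0.69 + $0.48 = $5.59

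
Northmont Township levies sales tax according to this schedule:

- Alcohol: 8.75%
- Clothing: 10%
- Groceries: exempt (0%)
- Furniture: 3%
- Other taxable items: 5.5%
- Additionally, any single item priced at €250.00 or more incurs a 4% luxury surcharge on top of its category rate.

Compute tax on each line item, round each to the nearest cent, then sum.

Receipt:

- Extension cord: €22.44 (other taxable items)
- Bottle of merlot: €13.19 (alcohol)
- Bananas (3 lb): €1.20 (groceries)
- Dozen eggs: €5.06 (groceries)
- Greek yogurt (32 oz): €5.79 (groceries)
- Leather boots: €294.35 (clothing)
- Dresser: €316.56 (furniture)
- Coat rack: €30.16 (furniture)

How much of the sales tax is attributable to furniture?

Dresser €316.56: furniture → 3% + 4% surcharge = 7% → €22.16
Coat rack €30.16: furniture → 3% → €0.90
Tax on furniture = €22.16 + €0.90 = €23.06

€23.06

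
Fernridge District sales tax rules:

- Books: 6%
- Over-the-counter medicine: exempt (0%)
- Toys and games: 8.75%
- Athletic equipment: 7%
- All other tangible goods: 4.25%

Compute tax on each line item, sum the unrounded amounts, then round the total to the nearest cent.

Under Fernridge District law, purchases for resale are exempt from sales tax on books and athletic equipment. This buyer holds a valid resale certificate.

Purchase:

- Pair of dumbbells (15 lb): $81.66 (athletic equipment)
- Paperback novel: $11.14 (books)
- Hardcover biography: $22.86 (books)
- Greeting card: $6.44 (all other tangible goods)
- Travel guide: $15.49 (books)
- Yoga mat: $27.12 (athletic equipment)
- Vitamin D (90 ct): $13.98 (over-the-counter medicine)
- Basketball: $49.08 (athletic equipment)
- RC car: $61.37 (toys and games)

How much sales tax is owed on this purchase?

$5.64

Pair of dumbbells (15 lb) $81.66: athletic equipment, buyer-exempt → 0% → $0.00
Paperback novel $11.14: books, buyer-exempt → 0% → $0.00
Hardcover biography $22.86: books, buyer-exempt → 0% → $0.00
Greeting card $6.44: all other tangible goods → 4.25% → $0.2737
Travel guide $15.49: books, buyer-exempt → 0% → $0.00
Yoga mat $27.12: athletic equipment, buyer-exempt → 0% → $0.00
Vitamin D (90 ct) $13.98: over-the-counter medicine → 0% → $0.00
Basketball $49.08: athletic equipment, buyer-exempt → 0% → $0.00
RC car $61.37: toys and games → 8.75% → $5.369875
Unrounded tax sum = $5.643575 → $5.64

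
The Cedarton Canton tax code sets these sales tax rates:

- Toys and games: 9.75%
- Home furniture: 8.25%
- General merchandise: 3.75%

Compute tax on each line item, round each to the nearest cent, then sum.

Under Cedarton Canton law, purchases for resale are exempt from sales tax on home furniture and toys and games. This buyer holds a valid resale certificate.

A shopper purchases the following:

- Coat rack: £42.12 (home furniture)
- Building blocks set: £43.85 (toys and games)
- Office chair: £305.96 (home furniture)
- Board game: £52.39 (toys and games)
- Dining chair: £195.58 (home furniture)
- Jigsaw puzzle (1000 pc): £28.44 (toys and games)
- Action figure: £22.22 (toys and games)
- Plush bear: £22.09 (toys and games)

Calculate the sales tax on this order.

Coat rack £42.12: home furniture, buyer-exempt → 0% → £0.00
Building blocks set £43.85: toys and games, buyer-exempt → 0% → £0.00
Office chair £305.96: home furniture, buyer-exempt → 0% → £0.00
Board game £52.39: toys and games, buyer-exempt → 0% → £0.00
Dining chair £195.58: home furniture, buyer-exempt → 0% → £0.00
Jigsaw puzzle (1000 pc) £28.44: toys and games, buyer-exempt → 0% → £0.00
Action figure £22.22: toys and games, buyer-exempt → 0% → £0.00
Plush bear £22.09: toys and games, buyer-exempt → 0% → £0.00
Total tax = £0.00

£0.00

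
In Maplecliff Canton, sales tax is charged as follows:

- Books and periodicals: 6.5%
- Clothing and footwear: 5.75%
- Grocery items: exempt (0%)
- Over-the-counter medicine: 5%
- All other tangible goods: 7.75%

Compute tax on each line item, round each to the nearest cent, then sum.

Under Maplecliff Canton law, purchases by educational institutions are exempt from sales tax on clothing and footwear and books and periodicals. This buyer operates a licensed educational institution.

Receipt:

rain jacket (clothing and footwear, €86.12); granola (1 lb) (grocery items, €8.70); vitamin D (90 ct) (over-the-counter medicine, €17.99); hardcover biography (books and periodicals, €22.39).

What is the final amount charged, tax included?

€136.10

Rain jacket €86.12: clothing and footwear, buyer-exempt → 0% → €0.00
Granola (1 lb) €8.70: grocery items → 0% → €0.00
Vitamin D (90 ct) €17.99: over-the-counter medicine → 5% → €0.90
Hardcover biography €22.39: books and periodicals, buyer-exempt → 0% → €0.00
Subtotal = €135.20; tax = €0.90; total due = €136.10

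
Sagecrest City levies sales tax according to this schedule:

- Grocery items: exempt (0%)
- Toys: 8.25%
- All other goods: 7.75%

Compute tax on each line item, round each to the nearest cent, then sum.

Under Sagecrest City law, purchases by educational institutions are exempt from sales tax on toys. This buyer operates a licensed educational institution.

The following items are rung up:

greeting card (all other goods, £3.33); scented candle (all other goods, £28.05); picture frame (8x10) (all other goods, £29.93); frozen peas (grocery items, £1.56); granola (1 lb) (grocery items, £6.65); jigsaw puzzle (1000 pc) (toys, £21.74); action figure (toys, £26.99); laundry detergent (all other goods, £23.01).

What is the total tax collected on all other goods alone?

Greeting card £3.33: all other goods → 7.75% → £0.26
Scented candle £28.05: all other goods → 7.75% → £2.17
Picture frame (8x10) £29.93: all other goods → 7.75% → £2.32
Laundry detergent £23.01: all other goods → 7.75% → £1.78
Tax on all other goods = £0.26 + £2.17 + £2.32 + £1.78 = £6.53

£6.53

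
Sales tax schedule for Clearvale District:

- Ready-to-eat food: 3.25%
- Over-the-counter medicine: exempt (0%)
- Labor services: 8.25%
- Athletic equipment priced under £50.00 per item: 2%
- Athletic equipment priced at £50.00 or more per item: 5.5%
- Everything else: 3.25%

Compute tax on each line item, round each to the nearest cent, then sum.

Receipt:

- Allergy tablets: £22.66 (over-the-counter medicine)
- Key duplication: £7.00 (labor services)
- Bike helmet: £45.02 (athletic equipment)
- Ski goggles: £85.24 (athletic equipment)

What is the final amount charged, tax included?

£166.09

Allergy tablets £22.66: over-the-counter medicine → 0% → £0.00
Key duplication £7.00: labor services → 8.25% → £0.58
Bike helmet £45.02: athletic equipment, under £50.00 → 2% → £0.90
Ski goggles £85.24: athletic equipment, £50.00 or more → 5.5% → £4.69
Subtotal = £159.92; tax = £6.17; total due = £166.09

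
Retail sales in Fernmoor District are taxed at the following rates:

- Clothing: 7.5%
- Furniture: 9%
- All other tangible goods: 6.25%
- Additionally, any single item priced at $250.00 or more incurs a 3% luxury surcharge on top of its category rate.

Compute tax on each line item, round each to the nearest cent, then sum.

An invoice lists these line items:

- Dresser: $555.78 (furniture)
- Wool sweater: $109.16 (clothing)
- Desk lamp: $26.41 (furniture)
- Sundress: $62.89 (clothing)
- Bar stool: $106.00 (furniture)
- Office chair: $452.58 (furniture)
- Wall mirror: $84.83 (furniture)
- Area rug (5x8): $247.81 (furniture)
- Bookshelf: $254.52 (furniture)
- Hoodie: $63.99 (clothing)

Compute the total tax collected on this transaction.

Dresser $555.78: furniture → 9% + 3% surcharge = 12% → $66.69
Wool sweater $109.16: clothing → 7.5% → $8.19
Desk lamp $26.41: furniture → 9% → $2.38
Sundress $62.89: clothing → 7.5% → $4.72
Bar stool $106.00: furniture → 9% → $9.54
Office chair $452.58: furniture → 9% + 3% surcharge = 12% → $54.31
Wall mirror $84.83: furniture → 9% → $7.63
Area rug (5x8) $247.81: furniture → 9% → $22.30
Bookshelf $254.52: furniture → 9% + 3% surcharge = 12% → $30.54
Hoodie $63.99: clothing → 7.5% → $4.80
Total tax = $66.69 + $8.19 + $2.38 + $4.72 + $9.54 + $54.31 + $7.63 + $22.30 + $30.54 + $4.80 = $211.10

$211.10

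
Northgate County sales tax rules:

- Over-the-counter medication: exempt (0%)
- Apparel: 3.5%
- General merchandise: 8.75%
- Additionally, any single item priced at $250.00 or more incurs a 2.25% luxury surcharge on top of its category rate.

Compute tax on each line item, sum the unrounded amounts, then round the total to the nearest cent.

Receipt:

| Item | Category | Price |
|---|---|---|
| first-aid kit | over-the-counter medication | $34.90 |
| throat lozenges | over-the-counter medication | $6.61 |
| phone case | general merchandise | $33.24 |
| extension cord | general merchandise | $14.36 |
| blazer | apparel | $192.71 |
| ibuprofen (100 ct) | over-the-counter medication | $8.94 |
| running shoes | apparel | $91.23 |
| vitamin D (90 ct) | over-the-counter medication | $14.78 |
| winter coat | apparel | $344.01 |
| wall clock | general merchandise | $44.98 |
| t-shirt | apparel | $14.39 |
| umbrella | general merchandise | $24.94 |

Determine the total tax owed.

First-aid kit $34.90: over-the-counter medication → 0% → $0.00
Throat lozenges $6.61: over-the-counter medication → 0% → $0.00
Phone case $33.24: general merchandise → 8.75% → $2.9085
Extension cord $14.36: general merchandise → 8.75% → $1.2565
Blazer $192.71: apparel → 3.5% → $6.74485
Ibuprofen (100 ct) $8.94: over-the-counter medication → 0% → $0.00
Running shoes $91.23: apparel → 3.5% → $3.19305
Vitamin D (90 ct) $14.78: over-the-counter medication → 0% → $0.00
Winter coat $344.01: apparel → 3.5% + 2.25% surcharge = 5.75% → $19.780575
Wall clock $44.98: general merchandise → 8.75% → $3.93575
T-shirt $14.39: apparel → 3.5% → $0.50365
Umbrella $24.94: general merchandise → 8.75% → $2.18225
Unrounded tax sum = $40.505125 → $40.51

$40.51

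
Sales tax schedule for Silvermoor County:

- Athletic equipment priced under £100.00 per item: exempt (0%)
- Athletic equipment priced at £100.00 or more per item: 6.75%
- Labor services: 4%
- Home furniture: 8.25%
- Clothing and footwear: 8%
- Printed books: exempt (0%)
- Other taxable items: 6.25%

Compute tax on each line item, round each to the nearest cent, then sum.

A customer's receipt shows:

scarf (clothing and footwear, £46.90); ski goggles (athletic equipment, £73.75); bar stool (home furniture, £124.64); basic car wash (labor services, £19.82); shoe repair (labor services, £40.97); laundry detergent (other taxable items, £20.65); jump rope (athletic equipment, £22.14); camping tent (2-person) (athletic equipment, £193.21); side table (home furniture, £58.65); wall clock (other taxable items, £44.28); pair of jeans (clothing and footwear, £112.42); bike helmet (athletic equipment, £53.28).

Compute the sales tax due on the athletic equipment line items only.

£13.04

Ski goggles £73.75: athletic equipment, under £100.00 → 0% → £0.00
Jump rope £22.14: athletic equipment, under £100.00 → 0% → £0.00
Camping tent (2-person) £193.21: athletic equipment, £100.00 or more → 6.75% → £13.04
Bike helmet £53.28: athletic equipment, under £100.00 → 0% → £0.00
Tax on athletic equipment = £0.00 + £0.00 + £13.04 + £0.00 = £13.04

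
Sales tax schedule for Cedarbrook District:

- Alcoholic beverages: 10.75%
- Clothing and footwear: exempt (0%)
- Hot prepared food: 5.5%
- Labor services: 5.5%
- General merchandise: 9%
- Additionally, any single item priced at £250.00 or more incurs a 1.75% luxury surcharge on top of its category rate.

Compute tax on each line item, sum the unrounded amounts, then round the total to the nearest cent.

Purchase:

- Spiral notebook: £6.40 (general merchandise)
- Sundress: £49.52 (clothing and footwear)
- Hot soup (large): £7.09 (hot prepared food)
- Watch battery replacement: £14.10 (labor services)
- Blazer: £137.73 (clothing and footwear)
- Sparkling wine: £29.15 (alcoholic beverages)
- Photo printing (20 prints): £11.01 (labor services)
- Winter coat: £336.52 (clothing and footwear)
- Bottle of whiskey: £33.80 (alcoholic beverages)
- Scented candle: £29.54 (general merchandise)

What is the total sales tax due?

£17.66

Spiral notebook £6.40: general merchandise → 9% → £0.576
Sundress £49.52: clothing and footwear → 0% → £0.00
Hot soup (large) £7.09: hot prepared food → 5.5% → £0.38995
Watch battery replacement £14.10: labor services → 5.5% → £0.7755
Blazer £137.73: clothing and footwear → 0% → £0.00
Sparkling wine £29.15: alcoholic beverages → 10.75% → £3.133625
Photo printing (20 prints) £11.01: labor services → 5.5% → £0.60555
Winter coat £336.52: clothing and footwear → 0% + 1.75% surcharge = 1.75% → £5.8891
Bottle of whiskey £33.80: alcoholic beverages → 10.75% → £3.6335
Scented candle £29.54: general merchandise → 9% → £2.6586
Unrounded tax sum = £17.661825 → £17.66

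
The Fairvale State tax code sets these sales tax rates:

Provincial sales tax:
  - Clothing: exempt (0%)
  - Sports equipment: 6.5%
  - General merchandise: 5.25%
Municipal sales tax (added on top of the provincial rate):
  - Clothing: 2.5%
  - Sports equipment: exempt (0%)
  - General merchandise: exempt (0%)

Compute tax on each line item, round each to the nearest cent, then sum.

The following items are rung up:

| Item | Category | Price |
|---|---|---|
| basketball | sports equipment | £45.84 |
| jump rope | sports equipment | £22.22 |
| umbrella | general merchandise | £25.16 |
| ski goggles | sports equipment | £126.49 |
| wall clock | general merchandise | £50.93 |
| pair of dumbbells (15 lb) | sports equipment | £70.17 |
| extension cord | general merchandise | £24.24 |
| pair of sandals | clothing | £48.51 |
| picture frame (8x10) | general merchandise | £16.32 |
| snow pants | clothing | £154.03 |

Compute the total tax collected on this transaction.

£28.38

Basketball £45.84: sports equipment → 6.5% + 0% municipal = 6.5% → £2.98
Jump rope £22.22: sports equipment → 6.5% + 0% municipal = 6.5% → £1.44
Umbrella £25.16: general merchandise → 5.25% + 0% municipal = 5.25% → £1.32
Ski goggles £126.49: sports equipment → 6.5% + 0% municipal = 6.5% → £8.22
Wall clock £50.93: general merchandise → 5.25% + 0% municipal = 5.25% → £2.67
Pair of dumbbells (15 lb) £70.17: sports equipment → 6.5% + 0% municipal = 6.5% → £4.56
Extension cord £24.24: general merchandise → 5.25% + 0% municipal = 5.25% → £1.27
Pair of sandals £48.51: clothing → 0% + 2.5% municipal = 2.5% → £1.21
Picture frame (8x10) £16.32: general merchandise → 5.25% + 0% municipal = 5.25% → £0.86
Snow pants £154.03: clothing → 0% + 2.5% municipal = 2.5% → £3.85
Total tax = £2.98 + £1.44 + £1.32 + £8.22 + £2.67 + £4.56 + £1.27 + £1.21 + £0.86 + £3.85 = £28.38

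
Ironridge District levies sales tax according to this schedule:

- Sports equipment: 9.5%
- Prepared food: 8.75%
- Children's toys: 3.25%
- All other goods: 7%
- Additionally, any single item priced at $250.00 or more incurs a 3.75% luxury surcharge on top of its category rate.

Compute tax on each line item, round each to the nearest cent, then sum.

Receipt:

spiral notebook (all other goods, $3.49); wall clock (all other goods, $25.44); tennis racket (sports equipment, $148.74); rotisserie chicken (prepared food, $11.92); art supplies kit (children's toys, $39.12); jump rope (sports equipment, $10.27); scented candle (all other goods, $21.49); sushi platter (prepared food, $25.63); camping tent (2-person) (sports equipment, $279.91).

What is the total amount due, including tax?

Spiral notebook $3.49: all other goods → 7% → $0.24
Wall clock $25.44: all other goods → 7% → $1.78
Tennis racket $148.74: sports equipment → 9.5% → $14.13
Rotisserie chicken $11.92: prepared food → 8.75% → $1.04
Art supplies kit $39.12: children's toys → 3.25% → $1.27
Jump rope $10.27: sports equipment → 9.5% → $0.98
Scented candle $21.49: all other goods → 7% → $1.50
Sushi platter $25.63: prepared food → 8.75% → $2.24
Camping tent (2-person) $279.91: sports equipment → 9.5% + 3.75% surcharge = 13.25% → $37.09
Subtotal = $566.01; tax = $60.27; total due = $626.28

$626.28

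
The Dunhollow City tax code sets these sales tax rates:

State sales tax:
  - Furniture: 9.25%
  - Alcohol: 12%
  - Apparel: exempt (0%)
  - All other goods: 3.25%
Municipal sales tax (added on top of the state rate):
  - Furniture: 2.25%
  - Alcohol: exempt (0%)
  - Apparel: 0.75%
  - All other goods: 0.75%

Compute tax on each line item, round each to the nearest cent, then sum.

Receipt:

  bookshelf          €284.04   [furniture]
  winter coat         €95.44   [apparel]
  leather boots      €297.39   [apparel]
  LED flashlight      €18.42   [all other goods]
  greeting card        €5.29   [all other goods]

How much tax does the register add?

€36.56

Bookshelf €284.04: furniture → 9.25% + 2.25% municipal = 11.5% → €32.66
Winter coat €95.44: apparel → 0% + 0.75% municipal = 0.75% → €0.72
Leather boots €297.39: apparel → 0% + 0.75% municipal = 0.75% → €2.23
LED flashlight €18.42: all other goods → 3.25% + 0.75% municipal = 4% → €0.74
Greeting card €5.29: all other goods → 3.25% + 0.75% municipal = 4% → €0.21
Total tax = €32.66 + €0.72 + €2.23 + €0.74 + €0.21 = €36.56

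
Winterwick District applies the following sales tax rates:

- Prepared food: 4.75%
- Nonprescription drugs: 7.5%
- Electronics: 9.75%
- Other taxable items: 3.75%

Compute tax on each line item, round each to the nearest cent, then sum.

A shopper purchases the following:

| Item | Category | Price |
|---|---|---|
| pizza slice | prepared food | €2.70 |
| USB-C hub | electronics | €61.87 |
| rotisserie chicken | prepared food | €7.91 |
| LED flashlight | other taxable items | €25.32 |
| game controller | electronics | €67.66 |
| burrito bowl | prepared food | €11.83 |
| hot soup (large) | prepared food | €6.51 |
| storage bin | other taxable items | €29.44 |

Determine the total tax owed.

Pizza slice €2.70: prepared food → 4.75% → €0.13
USB-C hub €61.87: electronics → 9.75% → €6.03
Rotisserie chicken €7.91: prepared food → 4.75% → €0.38
LED flashlight €25.32: other taxable items → 3.75% → €0.95
Game controller €67.66: electronics → 9.75% → €6.60
Burrito bowl €11.83: prepared food → 4.75% → €0.56
Hot soup (large) €6.51: prepared food → 4.75% → €0.31
Storage bin €29.44: other taxable items → 3.75% → €1.10
Total tax = €0.13 + €6.03 + €0.38 + €0.95 + €6.60 + €0.56 + €0.31 + €1.10 = €16.06

€16.06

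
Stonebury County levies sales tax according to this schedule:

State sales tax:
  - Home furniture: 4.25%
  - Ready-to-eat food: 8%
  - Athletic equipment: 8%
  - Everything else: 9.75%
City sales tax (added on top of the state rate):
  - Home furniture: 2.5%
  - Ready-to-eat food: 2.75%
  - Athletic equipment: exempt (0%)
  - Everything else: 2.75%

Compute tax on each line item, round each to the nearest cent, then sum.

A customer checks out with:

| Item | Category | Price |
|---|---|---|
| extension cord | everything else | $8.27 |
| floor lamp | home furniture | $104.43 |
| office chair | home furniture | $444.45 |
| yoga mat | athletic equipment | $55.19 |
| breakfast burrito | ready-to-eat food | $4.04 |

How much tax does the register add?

Extension cord $8.27: everything else → 9.75% + 2.75% city = 12.5% → $1.03
Floor lamp $104.43: home furniture → 4.25% + 2.5% city = 6.75% → $7.05
Office chair $444.45: home furniture → 4.25% + 2.5% city = 6.75% → $30.00
Yoga mat $55.19: athletic equipment → 8% + 0% city = 8% → $4.42
Breakfast burrito $4.04: ready-to-eat food → 8% + 2.75% city = 10.75% → $0.43
Total tax = $1.03 + $7.05 + $30.00 + $4.42 + $0.43 = $42.93

$42.93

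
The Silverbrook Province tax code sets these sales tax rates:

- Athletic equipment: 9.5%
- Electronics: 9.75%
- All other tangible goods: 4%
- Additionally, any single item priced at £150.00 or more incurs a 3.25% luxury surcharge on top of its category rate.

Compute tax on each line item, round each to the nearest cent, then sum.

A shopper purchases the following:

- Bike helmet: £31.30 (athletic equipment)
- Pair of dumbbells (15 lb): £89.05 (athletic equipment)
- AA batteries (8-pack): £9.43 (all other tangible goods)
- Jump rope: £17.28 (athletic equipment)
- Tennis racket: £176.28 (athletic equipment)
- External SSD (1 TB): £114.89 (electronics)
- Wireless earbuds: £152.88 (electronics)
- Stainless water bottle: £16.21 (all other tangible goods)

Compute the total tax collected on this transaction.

Bike helmet £31.30: athletic equipment → 9.5% → £2.97
Pair of dumbbells (15 lb) £89.05: athletic equipment → 9.5% → £8.46
AA batteries (8-pack) £9.43: all other tangible goods → 4% → £0.38
Jump rope £17.28: athletic equipment → 9.5% → £1.64
Tennis racket £176.28: athletic equipment → 9.5% + 3.25% surcharge = 12.75% → £22.48
External SSD (1 TB) £114.89: electronics → 9.75% → £11.20
Wireless earbuds £152.88: electronics → 9.75% + 3.25% surcharge = 13% → £19.87
Stainless water bottle £16.21: all other tangible goods → 4% → £0.65
Total tax = £2.97 + £8.46 + £0.38 + £1.64 + £22.48 + £11.20 + £19.87 + £0.65 = £67.65

£67.65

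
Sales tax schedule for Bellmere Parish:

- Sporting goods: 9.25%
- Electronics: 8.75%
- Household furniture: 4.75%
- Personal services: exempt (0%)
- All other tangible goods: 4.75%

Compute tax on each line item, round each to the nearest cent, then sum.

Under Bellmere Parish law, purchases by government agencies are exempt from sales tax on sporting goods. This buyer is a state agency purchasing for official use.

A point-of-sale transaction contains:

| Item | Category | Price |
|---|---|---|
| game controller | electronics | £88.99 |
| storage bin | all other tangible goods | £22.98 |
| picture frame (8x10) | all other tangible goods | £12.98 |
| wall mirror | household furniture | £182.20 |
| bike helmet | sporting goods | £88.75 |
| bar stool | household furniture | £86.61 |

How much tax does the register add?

£22.26

Game controller £88.99: electronics → 8.75% → £7.79
Storage bin £22.98: all other tangible goods → 4.75% → £1.09
Picture frame (8x10) £12.98: all other tangible goods → 4.75% → £0.62
Wall mirror £182.20: household furniture → 4.75% → £8.65
Bike helmet £88.75: sporting goods, buyer-exempt → 0% → £0.00
Bar stool £86.61: household furniture → 4.75% → £4.11
Total tax = £7.79 + £1.09 + £0.62 + £8.65 + £4.11 = £22.26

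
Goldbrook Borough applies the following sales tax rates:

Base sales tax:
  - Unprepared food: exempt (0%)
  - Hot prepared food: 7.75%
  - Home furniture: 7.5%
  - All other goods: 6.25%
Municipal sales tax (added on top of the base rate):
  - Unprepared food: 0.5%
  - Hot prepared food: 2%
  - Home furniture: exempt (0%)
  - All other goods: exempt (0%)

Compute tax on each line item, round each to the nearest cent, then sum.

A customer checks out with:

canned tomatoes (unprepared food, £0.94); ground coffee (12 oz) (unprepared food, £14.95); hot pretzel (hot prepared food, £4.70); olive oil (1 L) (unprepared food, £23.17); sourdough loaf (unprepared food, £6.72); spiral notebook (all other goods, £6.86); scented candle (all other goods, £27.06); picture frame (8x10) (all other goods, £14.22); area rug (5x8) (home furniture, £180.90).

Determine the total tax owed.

£17.26

Canned tomatoes £0.94: unprepared food → 0% + 0.5% municipal = 0.5% → £0.00
Ground coffee (12 oz) £14.95: unprepared food → 0% + 0.5% municipal = 0.5% → £0.07
Hot pretzel £4.70: hot prepared food → 7.75% + 2% municipal = 9.75% → £0.46
Olive oil (1 L) £23.17: unprepared food → 0% + 0.5% municipal = 0.5% → £0.12
Sourdough loaf £6.72: unprepared food → 0% + 0.5% municipal = 0.5% → £0.03
Spiral notebook £6.86: all other goods → 6.25% + 0% municipal = 6.25% → £0.43
Scented candle £27.06: all other goods → 6.25% + 0% municipal = 6.25% → £1.69
Picture frame (8x10) £14.22: all other goods → 6.25% + 0% municipal = 6.25% → £0.89
Area rug (5x8) £180.90: home furniture → 7.5% + 0% municipal = 7.5% → £13.57
Total tax = £0.00 + £0.07 + £0.46 + £0.12 + £0.03 + £0.43 + £1.69 + £0.89 + £13.57 = £17.26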